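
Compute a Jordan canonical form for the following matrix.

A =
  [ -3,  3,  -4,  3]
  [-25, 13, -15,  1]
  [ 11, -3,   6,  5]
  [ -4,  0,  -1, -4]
J_1(0) ⊕ J_3(4)

The characteristic polynomial is
  det(x·I − A) = x^4 - 12*x^3 + 48*x^2 - 64*x = x*(x - 4)^3

Eigenvalues and multiplicities (the geometric multiplicity of λ is n − rank(A − λI), which equals the number of Jordan blocks for λ):
  λ = 0: algebraic multiplicity = 1, geometric multiplicity = 1
  λ = 4: algebraic multiplicity = 3, geometric multiplicity = 1

Determining the block sizes for each eigenvalue:
  λ = 0: one block (gm = 1), so the single block has size am = 1 → block sizes [1]
  λ = 4: one block (gm = 1), so the single block has size am = 3 → block sizes [3]

Assembling the blocks gives a Jordan form
J =
  [0, 0, 0, 0]
  [0, 4, 1, 0]
  [0, 0, 4, 1]
  [0, 0, 0, 4]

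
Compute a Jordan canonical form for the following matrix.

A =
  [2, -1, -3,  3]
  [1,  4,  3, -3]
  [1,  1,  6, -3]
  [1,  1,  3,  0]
J_2(3) ⊕ J_1(3) ⊕ J_1(3)

The characteristic polynomial is
  det(x·I − A) = x^4 - 12*x^3 + 54*x^2 - 108*x + 81 = (x - 3)^4

Eigenvalues and multiplicities (the geometric multiplicity of λ is n − rank(A − λI), which equals the number of Jordan blocks for λ):
  λ = 3: algebraic multiplicity = 4, geometric multiplicity = 3

Determining the block sizes for each eigenvalue:
  λ = 3: 3 blocks summing to 4 forces exactly one block of size 2 and the rest size 1 → block sizes [2, 1, 1]

Assembling the blocks gives a Jordan form
J =
  [3, 1, 0, 0]
  [0, 3, 0, 0]
  [0, 0, 3, 0]
  [0, 0, 0, 3]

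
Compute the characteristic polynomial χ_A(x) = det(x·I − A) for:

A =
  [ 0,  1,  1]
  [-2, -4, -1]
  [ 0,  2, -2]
x^3 + 6*x^2 + 12*x + 8

Expanding det(x·I − A) (e.g. by cofactor expansion or by noting that A is similar to its Jordan form J, which has the same characteristic polynomial as A) gives
  χ_A(x) = x^3 + 6*x^2 + 12*x + 8
which factors as (x + 2)^3. The eigenvalues (with algebraic multiplicities) are λ = -2 with multiplicity 3.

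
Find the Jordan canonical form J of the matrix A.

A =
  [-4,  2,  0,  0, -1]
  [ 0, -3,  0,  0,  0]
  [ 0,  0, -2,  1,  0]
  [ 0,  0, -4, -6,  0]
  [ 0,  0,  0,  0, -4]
J_2(-4) ⊕ J_2(-4) ⊕ J_1(-3)

The characteristic polynomial is
  det(x·I − A) = x^5 + 19*x^4 + 144*x^3 + 544*x^2 + 1024*x + 768 = (x + 3)*(x + 4)^4

Eigenvalues and multiplicities (the geometric multiplicity of λ is n − rank(A − λI), which equals the number of Jordan blocks for λ):
  λ = -4: algebraic multiplicity = 4, geometric multiplicity = 2
  λ = -3: algebraic multiplicity = 1, geometric multiplicity = 1

Determining the block sizes for each eigenvalue:
  λ = -4: with am = 4 and gm = 2, the partition is not yet determined (e.g. several partitions of 4 into 2 parts exist). Let N = A − (-4)·I. Computing rank(N^1) = 3, rank(N^2) = 1; the number of blocks of size ≥ j is rank(N^{j−1}) − rank(N^j), giving [2, 2]. So we have 2 block(s) of size 2 → block sizes [2, 2]
  λ = -3: one block (gm = 1), so the single block has size am = 1 → block sizes [1]

Assembling the blocks gives a Jordan form
J =
  [-4,  1,  0,  0,  0]
  [ 0, -4,  0,  0,  0]
  [ 0,  0, -4,  1,  0]
  [ 0,  0,  0, -4,  0]
  [ 0,  0,  0,  0, -3]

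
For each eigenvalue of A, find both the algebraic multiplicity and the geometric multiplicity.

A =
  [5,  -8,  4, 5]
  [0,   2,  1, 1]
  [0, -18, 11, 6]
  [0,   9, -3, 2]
λ = 5: alg = 4, geom = 2

Step 1 — factor the characteristic polynomial to read off the algebraic multiplicities:
  χ_A(x) = (x - 5)^4

Step 2 — compute geometric multiplicities via the rank-nullity identity g(λ) = n − rank(A − λI):
  rank(A − (5)·I) = 2, so dim ker(A − (5)·I) = n − 2 = 2

Summary:
  λ = 5: algebraic multiplicity = 4, geometric multiplicity = 2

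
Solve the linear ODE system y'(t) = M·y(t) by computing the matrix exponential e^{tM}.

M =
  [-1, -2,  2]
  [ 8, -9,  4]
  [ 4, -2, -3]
e^{tM} =
  [2*exp(-3*t) - exp(-5*t), -exp(-3*t) + exp(-5*t), exp(-3*t) - exp(-5*t)]
  [4*exp(-3*t) - 4*exp(-5*t), -2*exp(-3*t) + 3*exp(-5*t), 2*exp(-3*t) - 2*exp(-5*t)]
  [2*exp(-3*t) - 2*exp(-5*t), -exp(-3*t) + exp(-5*t), exp(-3*t)]

Strategy: write M = P · J · P⁻¹ where J is a Jordan canonical form, so e^{tM} = P · e^{tJ} · P⁻¹, and e^{tJ} can be computed block-by-block.

M has Jordan form
J =
  [-5,  0,  0]
  [ 0, -5,  0]
  [ 0,  0, -3]
(up to reordering of blocks).

Per-block formulas:
  For a 1×1 block at λ = -3: exp(t · [-3]) = [e^(-3t)].
  For a 1×1 block at λ = -5: exp(t · [-5]) = [e^(-5t)].

After assembling e^{tJ} and conjugating by P, we get:

e^{tM} =
  [2*exp(-3*t) - exp(-5*t), -exp(-3*t) + exp(-5*t), exp(-3*t) - exp(-5*t)]
  [4*exp(-3*t) - 4*exp(-5*t), -2*exp(-3*t) + 3*exp(-5*t), 2*exp(-3*t) - 2*exp(-5*t)]
  [2*exp(-3*t) - 2*exp(-5*t), -exp(-3*t) + exp(-5*t), exp(-3*t)]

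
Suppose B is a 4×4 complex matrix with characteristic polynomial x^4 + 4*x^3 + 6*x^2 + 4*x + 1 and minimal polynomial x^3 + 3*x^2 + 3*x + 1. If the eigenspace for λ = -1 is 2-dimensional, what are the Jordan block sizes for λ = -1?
Block sizes for λ = -1: [3, 1]

Step 1 — from the characteristic polynomial, algebraic multiplicity of λ = -1 is 4. From dim ker(B − (-1)·I) = 2, there are exactly 2 Jordan blocks for λ = -1.
Step 2 — from the minimal polynomial, the factor (x + 1)^3 tells us the largest block for λ = -1 has size 3.
Step 3 — with total size 4, 2 blocks, and largest block 3, the block sizes (in nonincreasing order) are [3, 1].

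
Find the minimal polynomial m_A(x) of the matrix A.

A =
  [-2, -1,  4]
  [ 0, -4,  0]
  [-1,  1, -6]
x^3 + 12*x^2 + 48*x + 64

The characteristic polynomial is χ_A(x) = (x + 4)^3, so the eigenvalues are known. The minimal polynomial is
  m_A(x) = Π_λ (x − λ)^{k_λ}
where k_λ is the size of the *largest* Jordan block for λ (equivalently, the smallest k with (A − λI)^k v = 0 for every generalised eigenvector v of λ).

  λ = -4: largest Jordan block has size 3, contributing (x + 4)^3

So m_A(x) = (x + 4)^3 = x^3 + 12*x^2 + 48*x + 64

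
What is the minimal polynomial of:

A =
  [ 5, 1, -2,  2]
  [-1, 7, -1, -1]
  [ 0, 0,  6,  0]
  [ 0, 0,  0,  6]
x^3 - 18*x^2 + 108*x - 216

The characteristic polynomial is χ_A(x) = (x - 6)^4, so the eigenvalues are known. The minimal polynomial is
  m_A(x) = Π_λ (x − λ)^{k_λ}
where k_λ is the size of the *largest* Jordan block for λ (equivalently, the smallest k with (A − λI)^k v = 0 for every generalised eigenvector v of λ).

  λ = 6: largest Jordan block has size 3, contributing (x − 6)^3

So m_A(x) = (x - 6)^3 = x^3 - 18*x^2 + 108*x - 216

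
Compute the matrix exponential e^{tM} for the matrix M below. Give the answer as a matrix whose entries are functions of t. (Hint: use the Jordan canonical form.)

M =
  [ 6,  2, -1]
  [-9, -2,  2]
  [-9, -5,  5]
e^{tM} =
  [3*t*exp(3*t) + exp(3*t), t^2*exp(3*t)/2 + 2*t*exp(3*t), -t^2*exp(3*t)/2 - t*exp(3*t)]
  [-9*t*exp(3*t), -3*t^2*exp(3*t)/2 - 5*t*exp(3*t) + exp(3*t), 3*t^2*exp(3*t)/2 + 2*t*exp(3*t)]
  [-9*t*exp(3*t), -3*t^2*exp(3*t)/2 - 5*t*exp(3*t), 3*t^2*exp(3*t)/2 + 2*t*exp(3*t) + exp(3*t)]

Strategy: write M = P · J · P⁻¹ where J is a Jordan canonical form, so e^{tM} = P · e^{tJ} · P⁻¹, and e^{tJ} can be computed block-by-block.

M has Jordan form
J =
  [3, 1, 0]
  [0, 3, 1]
  [0, 0, 3]
(up to reordering of blocks).

Per-block formulas:
  For a 3×3 Jordan block J_3(3): exp(t · J_3(3)) = e^(3t)·(I + t·N + (t^2/2)·N^2), where N is the 3×3 nilpotent shift.

After assembling e^{tJ} and conjugating by P, we get:

e^{tM} =
  [3*t*exp(3*t) + exp(3*t), t^2*exp(3*t)/2 + 2*t*exp(3*t), -t^2*exp(3*t)/2 - t*exp(3*t)]
  [-9*t*exp(3*t), -3*t^2*exp(3*t)/2 - 5*t*exp(3*t) + exp(3*t), 3*t^2*exp(3*t)/2 + 2*t*exp(3*t)]
  [-9*t*exp(3*t), -3*t^2*exp(3*t)/2 - 5*t*exp(3*t), 3*t^2*exp(3*t)/2 + 2*t*exp(3*t) + exp(3*t)]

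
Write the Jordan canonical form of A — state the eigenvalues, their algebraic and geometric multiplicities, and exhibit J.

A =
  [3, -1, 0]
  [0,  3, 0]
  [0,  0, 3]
J_2(3) ⊕ J_1(3)

The characteristic polynomial is
  det(x·I − A) = x^3 - 9*x^2 + 27*x - 27 = (x - 3)^3

Eigenvalues and multiplicities (the geometric multiplicity of λ is n − rank(A − λI), which equals the number of Jordan blocks for λ):
  λ = 3: algebraic multiplicity = 3, geometric multiplicity = 2

Determining the block sizes for each eigenvalue:
  λ = 3: 2 blocks summing to 3 forces exactly one block of size 2 and the rest size 1 → block sizes [2, 1]

Assembling the blocks gives a Jordan form
J =
  [3, 1, 0]
  [0, 3, 0]
  [0, 0, 3]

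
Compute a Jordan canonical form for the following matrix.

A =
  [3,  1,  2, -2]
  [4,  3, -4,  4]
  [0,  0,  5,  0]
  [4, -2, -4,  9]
J_2(5) ⊕ J_1(5) ⊕ J_1(5)

The characteristic polynomial is
  det(x·I − A) = x^4 - 20*x^3 + 150*x^2 - 500*x + 625 = (x - 5)^4

Eigenvalues and multiplicities (the geometric multiplicity of λ is n − rank(A − λI), which equals the number of Jordan blocks for λ):
  λ = 5: algebraic multiplicity = 4, geometric multiplicity = 3

Determining the block sizes for each eigenvalue:
  λ = 5: 3 blocks summing to 4 forces exactly one block of size 2 and the rest size 1 → block sizes [2, 1, 1]

Assembling the blocks gives a Jordan form
J =
  [5, 1, 0, 0]
  [0, 5, 0, 0]
  [0, 0, 5, 0]
  [0, 0, 0, 5]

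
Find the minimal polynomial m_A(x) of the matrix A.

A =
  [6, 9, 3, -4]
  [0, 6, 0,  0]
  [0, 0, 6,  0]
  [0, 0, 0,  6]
x^2 - 12*x + 36

The characteristic polynomial is χ_A(x) = (x - 6)^4, so the eigenvalues are known. The minimal polynomial is
  m_A(x) = Π_λ (x − λ)^{k_λ}
where k_λ is the size of the *largest* Jordan block for λ (equivalently, the smallest k with (A − λI)^k v = 0 for every generalised eigenvector v of λ).

  λ = 6: largest Jordan block has size 2, contributing (x − 6)^2

So m_A(x) = (x - 6)^2 = x^2 - 12*x + 36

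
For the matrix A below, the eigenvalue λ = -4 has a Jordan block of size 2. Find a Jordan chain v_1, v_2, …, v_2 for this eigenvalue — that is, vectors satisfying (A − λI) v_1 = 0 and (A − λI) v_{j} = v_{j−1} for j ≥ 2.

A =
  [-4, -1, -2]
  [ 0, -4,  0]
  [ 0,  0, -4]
A Jordan chain for λ = -4 of length 2:
v_1 = (-1, 0, 0)ᵀ
v_2 = (0, 1, 0)ᵀ

Let N = A − (-4)·I. We want v_2 with N^2 v_2 = 0 but N^1 v_2 ≠ 0; then v_{j-1} := N · v_j for j = 2, …, 2.

Pick v_2 = (0, 1, 0)ᵀ.
Then v_1 = N · v_2 = (-1, 0, 0)ᵀ.

Sanity check: (A − (-4)·I) v_1 = (0, 0, 0)ᵀ = 0. ✓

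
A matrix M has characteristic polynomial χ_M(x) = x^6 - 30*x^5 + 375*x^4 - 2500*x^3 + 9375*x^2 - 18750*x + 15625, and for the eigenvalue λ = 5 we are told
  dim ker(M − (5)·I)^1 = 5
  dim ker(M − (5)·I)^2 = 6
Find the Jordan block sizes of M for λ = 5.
Block sizes for λ = 5: [2, 1, 1, 1, 1]

From the dimensions of kernels of powers, the number of Jordan blocks of size at least j is d_j − d_{j−1} where d_j = dim ker(N^j) (with d_0 = 0). Computing the differences gives [5, 1].
The number of blocks of size exactly k is (#blocks of size ≥ k) − (#blocks of size ≥ k + 1), so the partition is: 4 block(s) of size 1, 1 block(s) of size 2.
In nonincreasing order the block sizes are [2, 1, 1, 1, 1].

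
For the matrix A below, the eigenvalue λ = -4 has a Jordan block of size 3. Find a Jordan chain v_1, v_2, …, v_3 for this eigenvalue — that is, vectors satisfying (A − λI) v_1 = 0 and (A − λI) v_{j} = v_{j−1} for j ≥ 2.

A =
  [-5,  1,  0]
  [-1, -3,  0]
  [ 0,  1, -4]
A Jordan chain for λ = -4 of length 3:
v_1 = (0, 0, -1)ᵀ
v_2 = (-1, -1, 0)ᵀ
v_3 = (1, 0, 0)ᵀ

Let N = A − (-4)·I. We want v_3 with N^3 v_3 = 0 but N^2 v_3 ≠ 0; then v_{j-1} := N · v_j for j = 3, …, 2.

Pick v_3 = (1, 0, 0)ᵀ.
Then v_2 = N · v_3 = (-1, -1, 0)ᵀ.
Then v_1 = N · v_2 = (0, 0, -1)ᵀ.

Sanity check: (A − (-4)·I) v_1 = (0, 0, 0)ᵀ = 0. ✓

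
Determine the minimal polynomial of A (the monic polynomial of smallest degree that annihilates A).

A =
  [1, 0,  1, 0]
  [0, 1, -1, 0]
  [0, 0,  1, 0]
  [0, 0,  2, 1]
x^2 - 2*x + 1

The characteristic polynomial is χ_A(x) = (x - 1)^4, so the eigenvalues are known. The minimal polynomial is
  m_A(x) = Π_λ (x − λ)^{k_λ}
where k_λ is the size of the *largest* Jordan block for λ (equivalently, the smallest k with (A − λI)^k v = 0 for every generalised eigenvector v of λ).

  λ = 1: largest Jordan block has size 2, contributing (x − 1)^2

So m_A(x) = (x - 1)^2 = x^2 - 2*x + 1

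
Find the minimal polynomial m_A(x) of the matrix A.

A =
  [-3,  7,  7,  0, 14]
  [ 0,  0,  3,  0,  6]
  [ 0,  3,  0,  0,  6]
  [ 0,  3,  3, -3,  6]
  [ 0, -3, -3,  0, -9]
x^2 + 6*x + 9

The characteristic polynomial is χ_A(x) = (x + 3)^5, so the eigenvalues are known. The minimal polynomial is
  m_A(x) = Π_λ (x − λ)^{k_λ}
where k_λ is the size of the *largest* Jordan block for λ (equivalently, the smallest k with (A − λI)^k v = 0 for every generalised eigenvector v of λ).

  λ = -3: largest Jordan block has size 2, contributing (x + 3)^2

So m_A(x) = (x + 3)^2 = x^2 + 6*x + 9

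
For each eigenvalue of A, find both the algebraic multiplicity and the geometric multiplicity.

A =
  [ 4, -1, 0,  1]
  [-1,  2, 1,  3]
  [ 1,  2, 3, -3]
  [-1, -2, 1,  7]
λ = 4: alg = 4, geom = 2

Step 1 — factor the characteristic polynomial to read off the algebraic multiplicities:
  χ_A(x) = (x - 4)^4

Step 2 — compute geometric multiplicities via the rank-nullity identity g(λ) = n − rank(A − λI):
  rank(A − (4)·I) = 2, so dim ker(A − (4)·I) = n − 2 = 2

Summary:
  λ = 4: algebraic multiplicity = 4, geometric multiplicity = 2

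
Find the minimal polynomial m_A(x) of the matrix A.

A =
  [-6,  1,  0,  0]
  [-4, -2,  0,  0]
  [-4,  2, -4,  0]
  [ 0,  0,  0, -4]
x^2 + 8*x + 16

The characteristic polynomial is χ_A(x) = (x + 4)^4, so the eigenvalues are known. The minimal polynomial is
  m_A(x) = Π_λ (x − λ)^{k_λ}
where k_λ is the size of the *largest* Jordan block for λ (equivalently, the smallest k with (A − λI)^k v = 0 for every generalised eigenvector v of λ).

  λ = -4: largest Jordan block has size 2, contributing (x + 4)^2

So m_A(x) = (x + 4)^2 = x^2 + 8*x + 16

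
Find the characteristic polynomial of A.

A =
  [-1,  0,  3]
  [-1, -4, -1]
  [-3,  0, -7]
x^3 + 12*x^2 + 48*x + 64

Expanding det(x·I − A) (e.g. by cofactor expansion or by noting that A is similar to its Jordan form J, which has the same characteristic polynomial as A) gives
  χ_A(x) = x^3 + 12*x^2 + 48*x + 64
which factors as (x + 4)^3. The eigenvalues (with algebraic multiplicities) are λ = -4 with multiplicity 3.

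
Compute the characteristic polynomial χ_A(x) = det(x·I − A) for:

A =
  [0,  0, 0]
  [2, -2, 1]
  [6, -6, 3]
x^3 - x^2

Expanding det(x·I − A) (e.g. by cofactor expansion or by noting that A is similar to its Jordan form J, which has the same characteristic polynomial as A) gives
  χ_A(x) = x^3 - x^2
which factors as x^2*(x - 1). The eigenvalues (with algebraic multiplicities) are λ = 0 with multiplicity 2, λ = 1 with multiplicity 1.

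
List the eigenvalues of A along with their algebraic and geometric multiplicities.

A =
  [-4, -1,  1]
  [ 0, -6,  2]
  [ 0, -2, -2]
λ = -4: alg = 3, geom = 2

Step 1 — factor the characteristic polynomial to read off the algebraic multiplicities:
  χ_A(x) = (x + 4)^3

Step 2 — compute geometric multiplicities via the rank-nullity identity g(λ) = n − rank(A − λI):
  rank(A − (-4)·I) = 1, so dim ker(A − (-4)·I) = n − 1 = 2

Summary:
  λ = -4: algebraic multiplicity = 3, geometric multiplicity = 2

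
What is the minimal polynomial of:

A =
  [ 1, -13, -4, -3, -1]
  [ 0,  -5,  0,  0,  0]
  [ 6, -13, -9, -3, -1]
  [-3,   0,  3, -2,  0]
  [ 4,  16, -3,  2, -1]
x^4 + 11*x^3 + 42*x^2 + 68*x + 40

The characteristic polynomial is χ_A(x) = (x + 2)^3*(x + 5)^2, so the eigenvalues are known. The minimal polynomial is
  m_A(x) = Π_λ (x − λ)^{k_λ}
where k_λ is the size of the *largest* Jordan block for λ (equivalently, the smallest k with (A − λI)^k v = 0 for every generalised eigenvector v of λ).

  λ = -5: largest Jordan block has size 1, contributing (x + 5)
  λ = -2: largest Jordan block has size 3, contributing (x + 2)^3

So m_A(x) = (x + 2)^3*(x + 5) = x^4 + 11*x^3 + 42*x^2 + 68*x + 40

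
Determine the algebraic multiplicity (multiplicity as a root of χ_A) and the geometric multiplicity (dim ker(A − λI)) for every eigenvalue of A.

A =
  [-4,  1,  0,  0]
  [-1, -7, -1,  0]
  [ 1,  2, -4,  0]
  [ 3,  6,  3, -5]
λ = -5: alg = 4, geom = 2

Step 1 — factor the characteristic polynomial to read off the algebraic multiplicities:
  χ_A(x) = (x + 5)^4

Step 2 — compute geometric multiplicities via the rank-nullity identity g(λ) = n − rank(A − λI):
  rank(A − (-5)·I) = 2, so dim ker(A − (-5)·I) = n − 2 = 2

Summary:
  λ = -5: algebraic multiplicity = 4, geometric multiplicity = 2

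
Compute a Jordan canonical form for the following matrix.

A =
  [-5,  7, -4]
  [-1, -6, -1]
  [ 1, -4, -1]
J_3(-4)

The characteristic polynomial is
  det(x·I − A) = x^3 + 12*x^2 + 48*x + 64 = (x + 4)^3

Eigenvalues and multiplicities (the geometric multiplicity of λ is n − rank(A − λI), which equals the number of Jordan blocks for λ):
  λ = -4: algebraic multiplicity = 3, geometric multiplicity = 1

Determining the block sizes for each eigenvalue:
  λ = -4: one block (gm = 1), so the single block has size am = 3 → block sizes [3]

Assembling the blocks gives a Jordan form
J =
  [-4,  1,  0]
  [ 0, -4,  1]
  [ 0,  0, -4]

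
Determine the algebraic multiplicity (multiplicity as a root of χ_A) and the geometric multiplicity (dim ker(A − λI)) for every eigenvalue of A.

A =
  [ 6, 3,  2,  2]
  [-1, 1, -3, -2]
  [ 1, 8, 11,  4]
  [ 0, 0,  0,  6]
λ = 6: alg = 4, geom = 2

Step 1 — factor the characteristic polynomial to read off the algebraic multiplicities:
  χ_A(x) = (x - 6)^4

Step 2 — compute geometric multiplicities via the rank-nullity identity g(λ) = n − rank(A − λI):
  rank(A − (6)·I) = 2, so dim ker(A − (6)·I) = n − 2 = 2

Summary:
  λ = 6: algebraic multiplicity = 4, geometric multiplicity = 2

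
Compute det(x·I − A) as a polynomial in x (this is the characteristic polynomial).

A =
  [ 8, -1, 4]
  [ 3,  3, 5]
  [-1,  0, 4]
x^3 - 15*x^2 + 75*x - 125

Expanding det(x·I − A) (e.g. by cofactor expansion or by noting that A is similar to its Jordan form J, which has the same characteristic polynomial as A) gives
  χ_A(x) = x^3 - 15*x^2 + 75*x - 125
which factors as (x - 5)^3. The eigenvalues (with algebraic multiplicities) are λ = 5 with multiplicity 3.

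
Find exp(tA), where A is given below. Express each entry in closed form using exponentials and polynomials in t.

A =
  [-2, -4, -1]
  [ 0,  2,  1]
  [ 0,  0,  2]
e^{tA} =
  [exp(-2*t), -exp(2*t) + exp(-2*t), -t*exp(2*t)]
  [0, exp(2*t), t*exp(2*t)]
  [0, 0, exp(2*t)]

Strategy: write A = P · J · P⁻¹ where J is a Jordan canonical form, so e^{tA} = P · e^{tJ} · P⁻¹, and e^{tJ} can be computed block-by-block.

A has Jordan form
J =
  [-2, 0, 0]
  [ 0, 2, 1]
  [ 0, 0, 2]
(up to reordering of blocks).

Per-block formulas:
  For a 1×1 block at λ = -2: exp(t · [-2]) = [e^(-2t)].
  For a 2×2 Jordan block J_2(2): exp(t · J_2(2)) = e^(2t)·(I + t·N), where N is the 2×2 nilpotent shift.

After assembling e^{tJ} and conjugating by P, we get:

e^{tA} =
  [exp(-2*t), -exp(2*t) + exp(-2*t), -t*exp(2*t)]
  [0, exp(2*t), t*exp(2*t)]
  [0, 0, exp(2*t)]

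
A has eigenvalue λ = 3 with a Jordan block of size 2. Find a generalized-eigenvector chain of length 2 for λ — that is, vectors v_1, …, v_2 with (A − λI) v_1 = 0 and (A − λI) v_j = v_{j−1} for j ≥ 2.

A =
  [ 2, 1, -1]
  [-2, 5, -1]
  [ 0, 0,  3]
A Jordan chain for λ = 3 of length 2:
v_1 = (-1, -1, 0)ᵀ
v_2 = (0, 0, 1)ᵀ

Let N = A − (3)·I. We want v_2 with N^2 v_2 = 0 but N^1 v_2 ≠ 0; then v_{j-1} := N · v_j for j = 2, …, 2.

Pick v_2 = (0, 0, 1)ᵀ.
Then v_1 = N · v_2 = (-1, -1, 0)ᵀ.

Sanity check: (A − (3)·I) v_1 = (0, 0, 0)ᵀ = 0. ✓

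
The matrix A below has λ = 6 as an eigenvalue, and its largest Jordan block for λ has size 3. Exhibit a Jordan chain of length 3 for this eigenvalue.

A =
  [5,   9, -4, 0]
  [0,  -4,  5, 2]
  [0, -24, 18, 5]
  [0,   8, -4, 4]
A Jordan chain for λ = 6 of length 3:
v_1 = (4, 4, 8, 0)ᵀ
v_2 = (-10, 10, 24, -8)ᵀ
v_3 = (1, -1, 0, 0)ᵀ

Let N = A − (6)·I. We want v_3 with N^3 v_3 = 0 but N^2 v_3 ≠ 0; then v_{j-1} := N · v_j for j = 3, …, 2.

Pick v_3 = (1, -1, 0, 0)ᵀ.
Then v_2 = N · v_3 = (-10, 10, 24, -8)ᵀ.
Then v_1 = N · v_2 = (4, 4, 8, 0)ᵀ.

Sanity check: (A − (6)·I) v_1 = (0, 0, 0, 0)ᵀ = 0. ✓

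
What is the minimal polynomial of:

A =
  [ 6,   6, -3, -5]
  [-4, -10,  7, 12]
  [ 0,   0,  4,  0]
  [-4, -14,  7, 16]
x^3 - 12*x^2 + 48*x - 64

The characteristic polynomial is χ_A(x) = (x - 4)^4, so the eigenvalues are known. The minimal polynomial is
  m_A(x) = Π_λ (x − λ)^{k_λ}
where k_λ is the size of the *largest* Jordan block for λ (equivalently, the smallest k with (A − λI)^k v = 0 for every generalised eigenvector v of λ).

  λ = 4: largest Jordan block has size 3, contributing (x − 4)^3

So m_A(x) = (x - 4)^3 = x^3 - 12*x^2 + 48*x - 64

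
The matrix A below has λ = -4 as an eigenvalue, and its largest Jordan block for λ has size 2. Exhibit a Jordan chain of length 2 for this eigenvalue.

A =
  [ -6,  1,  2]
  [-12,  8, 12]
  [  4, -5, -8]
A Jordan chain for λ = -4 of length 2:
v_1 = (-1, 0, -1)ᵀ
v_2 = (1, 1, 0)ᵀ

Let N = A − (-4)·I. We want v_2 with N^2 v_2 = 0 but N^1 v_2 ≠ 0; then v_{j-1} := N · v_j for j = 2, …, 2.

Pick v_2 = (1, 1, 0)ᵀ.
Then v_1 = N · v_2 = (-1, 0, -1)ᵀ.

Sanity check: (A − (-4)·I) v_1 = (0, 0, 0)ᵀ = 0. ✓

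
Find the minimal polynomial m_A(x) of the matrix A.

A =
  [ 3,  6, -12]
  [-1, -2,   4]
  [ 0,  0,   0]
x^2 - x

The characteristic polynomial is χ_A(x) = x^2*(x - 1), so the eigenvalues are known. The minimal polynomial is
  m_A(x) = Π_λ (x − λ)^{k_λ}
where k_λ is the size of the *largest* Jordan block for λ (equivalently, the smallest k with (A − λI)^k v = 0 for every generalised eigenvector v of λ).

  λ = 0: largest Jordan block has size 1, contributing (x − 0)
  λ = 1: largest Jordan block has size 1, contributing (x − 1)

So m_A(x) = x*(x - 1) = x^2 - x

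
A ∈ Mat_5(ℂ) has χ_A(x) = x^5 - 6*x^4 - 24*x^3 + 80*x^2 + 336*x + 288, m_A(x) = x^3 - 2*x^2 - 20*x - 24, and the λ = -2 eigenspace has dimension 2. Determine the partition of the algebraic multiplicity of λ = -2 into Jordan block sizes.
Block sizes for λ = -2: [2, 1]

Step 1 — from the characteristic polynomial, algebraic multiplicity of λ = -2 is 3. From dim ker(A − (-2)·I) = 2, there are exactly 2 Jordan blocks for λ = -2.
Step 2 — from the minimal polynomial, the factor (x + 2)^2 tells us the largest block for λ = -2 has size 2.
Step 3 — with total size 3, 2 blocks, and largest block 2, the block sizes (in nonincreasing order) are [2, 1].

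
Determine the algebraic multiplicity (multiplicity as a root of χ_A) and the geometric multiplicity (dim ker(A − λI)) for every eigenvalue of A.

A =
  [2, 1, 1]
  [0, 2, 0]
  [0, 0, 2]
λ = 2: alg = 3, geom = 2

Step 1 — factor the characteristic polynomial to read off the algebraic multiplicities:
  χ_A(x) = (x - 2)^3

Step 2 — compute geometric multiplicities via the rank-nullity identity g(λ) = n − rank(A − λI):
  rank(A − (2)·I) = 1, so dim ker(A − (2)·I) = n − 1 = 2

Summary:
  λ = 2: algebraic multiplicity = 3, geometric multiplicity = 2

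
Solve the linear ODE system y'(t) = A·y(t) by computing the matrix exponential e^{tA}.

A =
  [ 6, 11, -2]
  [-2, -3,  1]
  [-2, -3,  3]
e^{tA} =
  [-t^2*exp(2*t) + 4*t*exp(2*t) + exp(2*t), -5*t^2*exp(2*t)/2 + 11*t*exp(2*t), t^2*exp(2*t)/2 - 2*t*exp(2*t)]
  [-2*t*exp(2*t), -5*t*exp(2*t) + exp(2*t), t*exp(2*t)]
  [-2*t^2*exp(2*t) - 2*t*exp(2*t), -5*t^2*exp(2*t) - 3*t*exp(2*t), t^2*exp(2*t) + t*exp(2*t) + exp(2*t)]

Strategy: write A = P · J · P⁻¹ where J is a Jordan canonical form, so e^{tA} = P · e^{tJ} · P⁻¹, and e^{tJ} can be computed block-by-block.

A has Jordan form
J =
  [2, 1, 0]
  [0, 2, 1]
  [0, 0, 2]
(up to reordering of blocks).

Per-block formulas:
  For a 3×3 Jordan block J_3(2): exp(t · J_3(2)) = e^(2t)·(I + t·N + (t^2/2)·N^2), where N is the 3×3 nilpotent shift.

After assembling e^{tJ} and conjugating by P, we get:

e^{tA} =
  [-t^2*exp(2*t) + 4*t*exp(2*t) + exp(2*t), -5*t^2*exp(2*t)/2 + 11*t*exp(2*t), t^2*exp(2*t)/2 - 2*t*exp(2*t)]
  [-2*t*exp(2*t), -5*t*exp(2*t) + exp(2*t), t*exp(2*t)]
  [-2*t^2*exp(2*t) - 2*t*exp(2*t), -5*t^2*exp(2*t) - 3*t*exp(2*t), t^2*exp(2*t) + t*exp(2*t) + exp(2*t)]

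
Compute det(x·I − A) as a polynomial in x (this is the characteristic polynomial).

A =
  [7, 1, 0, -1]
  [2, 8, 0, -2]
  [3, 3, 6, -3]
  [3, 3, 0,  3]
x^4 - 24*x^3 + 216*x^2 - 864*x + 1296

Expanding det(x·I − A) (e.g. by cofactor expansion or by noting that A is similar to its Jordan form J, which has the same characteristic polynomial as A) gives
  χ_A(x) = x^4 - 24*x^3 + 216*x^2 - 864*x + 1296
which factors as (x - 6)^4. The eigenvalues (with algebraic multiplicities) are λ = 6 with multiplicity 4.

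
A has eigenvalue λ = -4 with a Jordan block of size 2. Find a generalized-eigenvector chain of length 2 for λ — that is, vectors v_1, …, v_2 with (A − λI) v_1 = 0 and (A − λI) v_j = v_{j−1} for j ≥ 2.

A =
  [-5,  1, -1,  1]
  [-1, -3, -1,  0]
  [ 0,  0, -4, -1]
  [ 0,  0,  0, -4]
A Jordan chain for λ = -4 of length 2:
v_1 = (-1, -1, 0, 0)ᵀ
v_2 = (1, 0, 0, 0)ᵀ

Let N = A − (-4)·I. We want v_2 with N^2 v_2 = 0 but N^1 v_2 ≠ 0; then v_{j-1} := N · v_j for j = 2, …, 2.

Pick v_2 = (1, 0, 0, 0)ᵀ.
Then v_1 = N · v_2 = (-1, -1, 0, 0)ᵀ.

Sanity check: (A − (-4)·I) v_1 = (0, 0, 0, 0)ᵀ = 0. ✓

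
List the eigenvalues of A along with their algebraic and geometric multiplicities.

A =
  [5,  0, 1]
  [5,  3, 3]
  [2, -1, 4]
λ = 4: alg = 3, geom = 1

Step 1 — factor the characteristic polynomial to read off the algebraic multiplicities:
  χ_A(x) = (x - 4)^3

Step 2 — compute geometric multiplicities via the rank-nullity identity g(λ) = n − rank(A − λI):
  rank(A − (4)·I) = 2, so dim ker(A − (4)·I) = n − 2 = 1

Summary:
  λ = 4: algebraic multiplicity = 3, geometric multiplicity = 1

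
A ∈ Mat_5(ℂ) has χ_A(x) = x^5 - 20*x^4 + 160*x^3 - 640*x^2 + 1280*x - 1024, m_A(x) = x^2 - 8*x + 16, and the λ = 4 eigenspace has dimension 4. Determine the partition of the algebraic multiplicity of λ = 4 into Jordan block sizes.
Block sizes for λ = 4: [2, 1, 1, 1]

Step 1 — from the characteristic polynomial, algebraic multiplicity of λ = 4 is 5. From dim ker(A − (4)·I) = 4, there are exactly 4 Jordan blocks for λ = 4.
Step 2 — from the minimal polynomial, the factor (x − 4)^2 tells us the largest block for λ = 4 has size 2.
Step 3 — with total size 5, 4 blocks, and largest block 2, the block sizes (in nonincreasing order) are [2, 1, 1, 1].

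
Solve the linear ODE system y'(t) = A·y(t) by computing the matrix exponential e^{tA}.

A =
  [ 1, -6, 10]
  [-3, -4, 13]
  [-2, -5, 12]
e^{tA} =
  [t^2*exp(3*t) - 2*t*exp(3*t) + exp(3*t), 2*t^2*exp(3*t) - 6*t*exp(3*t), -4*t^2*exp(3*t) + 10*t*exp(3*t)]
  [t^2*exp(3*t)/2 - 3*t*exp(3*t), t^2*exp(3*t) - 7*t*exp(3*t) + exp(3*t), -2*t^2*exp(3*t) + 13*t*exp(3*t)]
  [t^2*exp(3*t)/2 - 2*t*exp(3*t), t^2*exp(3*t) - 5*t*exp(3*t), -2*t^2*exp(3*t) + 9*t*exp(3*t) + exp(3*t)]

Strategy: write A = P · J · P⁻¹ where J is a Jordan canonical form, so e^{tA} = P · e^{tJ} · P⁻¹, and e^{tJ} can be computed block-by-block.

A has Jordan form
J =
  [3, 1, 0]
  [0, 3, 1]
  [0, 0, 3]
(up to reordering of blocks).

Per-block formulas:
  For a 3×3 Jordan block J_3(3): exp(t · J_3(3)) = e^(3t)·(I + t·N + (t^2/2)·N^2), where N is the 3×3 nilpotent shift.

After assembling e^{tJ} and conjugating by P, we get:

e^{tA} =
  [t^2*exp(3*t) - 2*t*exp(3*t) + exp(3*t), 2*t^2*exp(3*t) - 6*t*exp(3*t), -4*t^2*exp(3*t) + 10*t*exp(3*t)]
  [t^2*exp(3*t)/2 - 3*t*exp(3*t), t^2*exp(3*t) - 7*t*exp(3*t) + exp(3*t), -2*t^2*exp(3*t) + 13*t*exp(3*t)]
  [t^2*exp(3*t)/2 - 2*t*exp(3*t), t^2*exp(3*t) - 5*t*exp(3*t), -2*t^2*exp(3*t) + 9*t*exp(3*t) + exp(3*t)]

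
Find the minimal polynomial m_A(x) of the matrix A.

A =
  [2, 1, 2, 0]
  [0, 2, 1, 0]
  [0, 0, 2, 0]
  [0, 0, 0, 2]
x^3 - 6*x^2 + 12*x - 8

The characteristic polynomial is χ_A(x) = (x - 2)^4, so the eigenvalues are known. The minimal polynomial is
  m_A(x) = Π_λ (x − λ)^{k_λ}
where k_λ is the size of the *largest* Jordan block for λ (equivalently, the smallest k with (A − λI)^k v = 0 for every generalised eigenvector v of λ).

  λ = 2: largest Jordan block has size 3, contributing (x − 2)^3

So m_A(x) = (x - 2)^3 = x^3 - 6*x^2 + 12*x - 8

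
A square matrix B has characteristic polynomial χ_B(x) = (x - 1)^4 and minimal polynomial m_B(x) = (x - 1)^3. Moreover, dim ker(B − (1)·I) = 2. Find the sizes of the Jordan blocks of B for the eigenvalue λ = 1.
Block sizes for λ = 1: [3, 1]

Step 1 — from the characteristic polynomial, algebraic multiplicity of λ = 1 is 4. From dim ker(B − (1)·I) = 2, there are exactly 2 Jordan blocks for λ = 1.
Step 2 — from the minimal polynomial, the factor (x − 1)^3 tells us the largest block for λ = 1 has size 3.
Step 3 — with total size 4, 2 blocks, and largest block 3, the block sizes (in nonincreasing order) are [3, 1].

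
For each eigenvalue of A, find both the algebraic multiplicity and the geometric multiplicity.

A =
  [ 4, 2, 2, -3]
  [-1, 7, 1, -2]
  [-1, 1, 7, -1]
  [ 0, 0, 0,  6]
λ = 6: alg = 4, geom = 2

Step 1 — factor the characteristic polynomial to read off the algebraic multiplicities:
  χ_A(x) = (x - 6)^4

Step 2 — compute geometric multiplicities via the rank-nullity identity g(λ) = n − rank(A − λI):
  rank(A − (6)·I) = 2, so dim ker(A − (6)·I) = n − 2 = 2

Summary:
  λ = 6: algebraic multiplicity = 4, geometric multiplicity = 2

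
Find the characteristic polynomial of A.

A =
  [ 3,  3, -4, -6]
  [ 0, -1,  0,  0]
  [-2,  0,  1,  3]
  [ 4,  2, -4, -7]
x^4 + 4*x^3 + 6*x^2 + 4*x + 1

Expanding det(x·I − A) (e.g. by cofactor expansion or by noting that A is similar to its Jordan form J, which has the same characteristic polynomial as A) gives
  χ_A(x) = x^4 + 4*x^3 + 6*x^2 + 4*x + 1
which factors as (x + 1)^4. The eigenvalues (with algebraic multiplicities) are λ = -1 with multiplicity 4.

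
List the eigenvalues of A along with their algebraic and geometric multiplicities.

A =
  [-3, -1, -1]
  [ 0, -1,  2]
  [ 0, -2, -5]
λ = -3: alg = 3, geom = 2

Step 1 — factor the characteristic polynomial to read off the algebraic multiplicities:
  χ_A(x) = (x + 3)^3

Step 2 — compute geometric multiplicities via the rank-nullity identity g(λ) = n − rank(A − λI):
  rank(A − (-3)·I) = 1, so dim ker(A − (-3)·I) = n − 1 = 2

Summary:
  λ = -3: algebraic multiplicity = 3, geometric multiplicity = 2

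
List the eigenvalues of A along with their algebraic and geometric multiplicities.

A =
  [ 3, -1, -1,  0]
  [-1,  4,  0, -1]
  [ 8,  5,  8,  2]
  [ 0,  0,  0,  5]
λ = 5: alg = 4, geom = 2

Step 1 — factor the characteristic polynomial to read off the algebraic multiplicities:
  χ_A(x) = (x - 5)^4

Step 2 — compute geometric multiplicities via the rank-nullity identity g(λ) = n − rank(A − λI):
  rank(A − (5)·I) = 2, so dim ker(A − (5)·I) = n − 2 = 2

Summary:
  λ = 5: algebraic multiplicity = 4, geometric multiplicity = 2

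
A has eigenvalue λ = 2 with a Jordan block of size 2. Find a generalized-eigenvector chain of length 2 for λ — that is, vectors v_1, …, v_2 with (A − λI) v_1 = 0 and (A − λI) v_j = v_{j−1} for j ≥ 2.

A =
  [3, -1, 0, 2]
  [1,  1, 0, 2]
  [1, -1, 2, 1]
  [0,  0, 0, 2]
A Jordan chain for λ = 2 of length 2:
v_1 = (1, 1, 1, 0)ᵀ
v_2 = (1, 0, 0, 0)ᵀ

Let N = A − (2)·I. We want v_2 with N^2 v_2 = 0 but N^1 v_2 ≠ 0; then v_{j-1} := N · v_j for j = 2, …, 2.

Pick v_2 = (1, 0, 0, 0)ᵀ.
Then v_1 = N · v_2 = (1, 1, 1, 0)ᵀ.

Sanity check: (A − (2)·I) v_1 = (0, 0, 0, 0)ᵀ = 0. ✓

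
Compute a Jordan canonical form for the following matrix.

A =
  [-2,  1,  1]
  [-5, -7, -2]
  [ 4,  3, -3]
J_3(-4)

The characteristic polynomial is
  det(x·I − A) = x^3 + 12*x^2 + 48*x + 64 = (x + 4)^3

Eigenvalues and multiplicities (the geometric multiplicity of λ is n − rank(A − λI), which equals the number of Jordan blocks for λ):
  λ = -4: algebraic multiplicity = 3, geometric multiplicity = 1

Determining the block sizes for each eigenvalue:
  λ = -4: one block (gm = 1), so the single block has size am = 3 → block sizes [3]

Assembling the blocks gives a Jordan form
J =
  [-4,  1,  0]
  [ 0, -4,  1]
  [ 0,  0, -4]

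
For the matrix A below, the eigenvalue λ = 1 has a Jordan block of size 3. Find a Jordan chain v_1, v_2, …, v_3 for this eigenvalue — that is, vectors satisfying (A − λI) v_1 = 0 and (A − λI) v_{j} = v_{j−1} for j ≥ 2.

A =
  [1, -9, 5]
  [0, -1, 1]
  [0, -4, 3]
A Jordan chain for λ = 1 of length 3:
v_1 = (-2, 0, 0)ᵀ
v_2 = (-9, -2, -4)ᵀ
v_3 = (0, 1, 0)ᵀ

Let N = A − (1)·I. We want v_3 with N^3 v_3 = 0 but N^2 v_3 ≠ 0; then v_{j-1} := N · v_j for j = 3, …, 2.

Pick v_3 = (0, 1, 0)ᵀ.
Then v_2 = N · v_3 = (-9, -2, -4)ᵀ.
Then v_1 = N · v_2 = (-2, 0, 0)ᵀ.

Sanity check: (A − (1)·I) v_1 = (0, 0, 0)ᵀ = 0. ✓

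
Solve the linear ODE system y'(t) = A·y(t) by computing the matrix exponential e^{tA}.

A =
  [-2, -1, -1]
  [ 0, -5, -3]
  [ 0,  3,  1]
e^{tA} =
  [exp(-2*t), -t*exp(-2*t), -t*exp(-2*t)]
  [0, -3*t*exp(-2*t) + exp(-2*t), -3*t*exp(-2*t)]
  [0, 3*t*exp(-2*t), 3*t*exp(-2*t) + exp(-2*t)]

Strategy: write A = P · J · P⁻¹ where J is a Jordan canonical form, so e^{tA} = P · e^{tJ} · P⁻¹, and e^{tJ} can be computed block-by-block.

A has Jordan form
J =
  [-2,  1,  0]
  [ 0, -2,  0]
  [ 0,  0, -2]
(up to reordering of blocks).

Per-block formulas:
  For a 1×1 block at λ = -2: exp(t · [-2]) = [e^(-2t)].
  For a 2×2 Jordan block J_2(-2): exp(t · J_2(-2)) = e^(-2t)·(I + t·N), where N is the 2×2 nilpotent shift.

After assembling e^{tJ} and conjugating by P, we get:

e^{tA} =
  [exp(-2*t), -t*exp(-2*t), -t*exp(-2*t)]
  [0, -3*t*exp(-2*t) + exp(-2*t), -3*t*exp(-2*t)]
  [0, 3*t*exp(-2*t), 3*t*exp(-2*t) + exp(-2*t)]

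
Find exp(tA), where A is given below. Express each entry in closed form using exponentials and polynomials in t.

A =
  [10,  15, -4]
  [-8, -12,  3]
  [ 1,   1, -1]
e^{tA} =
  [-3*t^2*exp(-t)/2 + 11*t*exp(-t) + exp(-t), -2*t^2*exp(-t) + 15*t*exp(-t), t^2*exp(-t)/2 - 4*t*exp(-t)]
  [3*t^2*exp(-t)/2 - 8*t*exp(-t), 2*t^2*exp(-t) - 11*t*exp(-t) + exp(-t), -t^2*exp(-t)/2 + 3*t*exp(-t)]
  [3*t^2*exp(-t)/2 + t*exp(-t), 2*t^2*exp(-t) + t*exp(-t), -t^2*exp(-t)/2 + exp(-t)]

Strategy: write A = P · J · P⁻¹ where J is a Jordan canonical form, so e^{tA} = P · e^{tJ} · P⁻¹, and e^{tJ} can be computed block-by-block.

A has Jordan form
J =
  [-1,  1,  0]
  [ 0, -1,  1]
  [ 0,  0, -1]
(up to reordering of blocks).

Per-block formulas:
  For a 3×3 Jordan block J_3(-1): exp(t · J_3(-1)) = e^(-1t)·(I + t·N + (t^2/2)·N^2), where N is the 3×3 nilpotent shift.

After assembling e^{tJ} and conjugating by P, we get:

e^{tA} =
  [-3*t^2*exp(-t)/2 + 11*t*exp(-t) + exp(-t), -2*t^2*exp(-t) + 15*t*exp(-t), t^2*exp(-t)/2 - 4*t*exp(-t)]
  [3*t^2*exp(-t)/2 - 8*t*exp(-t), 2*t^2*exp(-t) - 11*t*exp(-t) + exp(-t), -t^2*exp(-t)/2 + 3*t*exp(-t)]
  [3*t^2*exp(-t)/2 + t*exp(-t), 2*t^2*exp(-t) + t*exp(-t), -t^2*exp(-t)/2 + exp(-t)]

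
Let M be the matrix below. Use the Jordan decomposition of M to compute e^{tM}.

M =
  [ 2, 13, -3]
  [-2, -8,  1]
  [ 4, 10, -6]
e^{tM} =
  [-t^2*exp(-4*t) + 6*t*exp(-4*t) + exp(-4*t), -2*t^2*exp(-4*t) + 13*t*exp(-4*t), t^2*exp(-4*t)/2 - 3*t*exp(-4*t)]
  [-2*t*exp(-4*t), -4*t*exp(-4*t) + exp(-4*t), t*exp(-4*t)]
  [-2*t^2*exp(-4*t) + 4*t*exp(-4*t), -4*t^2*exp(-4*t) + 10*t*exp(-4*t), t^2*exp(-4*t) - 2*t*exp(-4*t) + exp(-4*t)]

Strategy: write M = P · J · P⁻¹ where J is a Jordan canonical form, so e^{tM} = P · e^{tJ} · P⁻¹, and e^{tJ} can be computed block-by-block.

M has Jordan form
J =
  [-4,  1,  0]
  [ 0, -4,  1]
  [ 0,  0, -4]
(up to reordering of blocks).

Per-block formulas:
  For a 3×3 Jordan block J_3(-4): exp(t · J_3(-4)) = e^(-4t)·(I + t·N + (t^2/2)·N^2), where N is the 3×3 nilpotent shift.

After assembling e^{tJ} and conjugating by P, we get:

e^{tM} =
  [-t^2*exp(-4*t) + 6*t*exp(-4*t) + exp(-4*t), -2*t^2*exp(-4*t) + 13*t*exp(-4*t), t^2*exp(-4*t)/2 - 3*t*exp(-4*t)]
  [-2*t*exp(-4*t), -4*t*exp(-4*t) + exp(-4*t), t*exp(-4*t)]
  [-2*t^2*exp(-4*t) + 4*t*exp(-4*t), -4*t^2*exp(-4*t) + 10*t*exp(-4*t), t^2*exp(-4*t) - 2*t*exp(-4*t) + exp(-4*t)]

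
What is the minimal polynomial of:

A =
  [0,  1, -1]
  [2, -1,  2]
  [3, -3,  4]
x^2 - 2*x + 1

The characteristic polynomial is χ_A(x) = (x - 1)^3, so the eigenvalues are known. The minimal polynomial is
  m_A(x) = Π_λ (x − λ)^{k_λ}
where k_λ is the size of the *largest* Jordan block for λ (equivalently, the smallest k with (A − λI)^k v = 0 for every generalised eigenvector v of λ).

  λ = 1: largest Jordan block has size 2, contributing (x − 1)^2

So m_A(x) = (x - 1)^2 = x^2 - 2*x + 1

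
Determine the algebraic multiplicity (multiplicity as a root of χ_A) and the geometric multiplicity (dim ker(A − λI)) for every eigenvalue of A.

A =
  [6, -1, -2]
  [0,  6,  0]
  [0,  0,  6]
λ = 6: alg = 3, geom = 2

Step 1 — factor the characteristic polynomial to read off the algebraic multiplicities:
  χ_A(x) = (x - 6)^3

Step 2 — compute geometric multiplicities via the rank-nullity identity g(λ) = n − rank(A − λI):
  rank(A − (6)·I) = 1, so dim ker(A − (6)·I) = n − 1 = 2

Summary:
  λ = 6: algebraic multiplicity = 3, geometric multiplicity = 2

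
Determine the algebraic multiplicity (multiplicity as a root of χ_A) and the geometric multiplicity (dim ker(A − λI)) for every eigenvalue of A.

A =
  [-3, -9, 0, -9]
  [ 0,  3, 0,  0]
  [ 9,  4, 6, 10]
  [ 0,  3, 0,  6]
λ = -3: alg = 1, geom = 1; λ = 3: alg = 1, geom = 1; λ = 6: alg = 2, geom = 1

Step 1 — factor the characteristic polynomial to read off the algebraic multiplicities:
  χ_A(x) = (x - 6)^2*(x - 3)*(x + 3)

Step 2 — compute geometric multiplicities via the rank-nullity identity g(λ) = n − rank(A − λI):
  rank(A − (-3)·I) = 3, so dim ker(A − (-3)·I) = n − 3 = 1
  rank(A − (3)·I) = 3, so dim ker(A − (3)·I) = n − 3 = 1
  rank(A − (6)·I) = 3, so dim ker(A − (6)·I) = n − 3 = 1

Summary:
  λ = -3: algebraic multiplicity = 1, geometric multiplicity = 1
  λ = 3: algebraic multiplicity = 1, geometric multiplicity = 1
  λ = 6: algebraic multiplicity = 2, geometric multiplicity = 1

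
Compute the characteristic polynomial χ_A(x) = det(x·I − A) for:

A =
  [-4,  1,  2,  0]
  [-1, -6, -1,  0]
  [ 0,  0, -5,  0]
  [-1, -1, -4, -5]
x^4 + 20*x^3 + 150*x^2 + 500*x + 625

Expanding det(x·I − A) (e.g. by cofactor expansion or by noting that A is similar to its Jordan form J, which has the same characteristic polynomial as A) gives
  χ_A(x) = x^4 + 20*x^3 + 150*x^2 + 500*x + 625
which factors as (x + 5)^4. The eigenvalues (with algebraic multiplicities) are λ = -5 with multiplicity 4.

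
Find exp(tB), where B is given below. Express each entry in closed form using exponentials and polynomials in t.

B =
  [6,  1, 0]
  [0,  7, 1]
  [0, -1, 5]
e^{tB} =
  [exp(6*t), t^2*exp(6*t)/2 + t*exp(6*t), t^2*exp(6*t)/2]
  [0, t*exp(6*t) + exp(6*t), t*exp(6*t)]
  [0, -t*exp(6*t), -t*exp(6*t) + exp(6*t)]

Strategy: write B = P · J · P⁻¹ where J is a Jordan canonical form, so e^{tB} = P · e^{tJ} · P⁻¹, and e^{tJ} can be computed block-by-block.

B has Jordan form
J =
  [6, 1, 0]
  [0, 6, 1]
  [0, 0, 6]
(up to reordering of blocks).

Per-block formulas:
  For a 3×3 Jordan block J_3(6): exp(t · J_3(6)) = e^(6t)·(I + t·N + (t^2/2)·N^2), where N is the 3×3 nilpotent shift.

After assembling e^{tJ} and conjugating by P, we get:

e^{tB} =
  [exp(6*t), t^2*exp(6*t)/2 + t*exp(6*t), t^2*exp(6*t)/2]
  [0, t*exp(6*t) + exp(6*t), t*exp(6*t)]
  [0, -t*exp(6*t), -t*exp(6*t) + exp(6*t)]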